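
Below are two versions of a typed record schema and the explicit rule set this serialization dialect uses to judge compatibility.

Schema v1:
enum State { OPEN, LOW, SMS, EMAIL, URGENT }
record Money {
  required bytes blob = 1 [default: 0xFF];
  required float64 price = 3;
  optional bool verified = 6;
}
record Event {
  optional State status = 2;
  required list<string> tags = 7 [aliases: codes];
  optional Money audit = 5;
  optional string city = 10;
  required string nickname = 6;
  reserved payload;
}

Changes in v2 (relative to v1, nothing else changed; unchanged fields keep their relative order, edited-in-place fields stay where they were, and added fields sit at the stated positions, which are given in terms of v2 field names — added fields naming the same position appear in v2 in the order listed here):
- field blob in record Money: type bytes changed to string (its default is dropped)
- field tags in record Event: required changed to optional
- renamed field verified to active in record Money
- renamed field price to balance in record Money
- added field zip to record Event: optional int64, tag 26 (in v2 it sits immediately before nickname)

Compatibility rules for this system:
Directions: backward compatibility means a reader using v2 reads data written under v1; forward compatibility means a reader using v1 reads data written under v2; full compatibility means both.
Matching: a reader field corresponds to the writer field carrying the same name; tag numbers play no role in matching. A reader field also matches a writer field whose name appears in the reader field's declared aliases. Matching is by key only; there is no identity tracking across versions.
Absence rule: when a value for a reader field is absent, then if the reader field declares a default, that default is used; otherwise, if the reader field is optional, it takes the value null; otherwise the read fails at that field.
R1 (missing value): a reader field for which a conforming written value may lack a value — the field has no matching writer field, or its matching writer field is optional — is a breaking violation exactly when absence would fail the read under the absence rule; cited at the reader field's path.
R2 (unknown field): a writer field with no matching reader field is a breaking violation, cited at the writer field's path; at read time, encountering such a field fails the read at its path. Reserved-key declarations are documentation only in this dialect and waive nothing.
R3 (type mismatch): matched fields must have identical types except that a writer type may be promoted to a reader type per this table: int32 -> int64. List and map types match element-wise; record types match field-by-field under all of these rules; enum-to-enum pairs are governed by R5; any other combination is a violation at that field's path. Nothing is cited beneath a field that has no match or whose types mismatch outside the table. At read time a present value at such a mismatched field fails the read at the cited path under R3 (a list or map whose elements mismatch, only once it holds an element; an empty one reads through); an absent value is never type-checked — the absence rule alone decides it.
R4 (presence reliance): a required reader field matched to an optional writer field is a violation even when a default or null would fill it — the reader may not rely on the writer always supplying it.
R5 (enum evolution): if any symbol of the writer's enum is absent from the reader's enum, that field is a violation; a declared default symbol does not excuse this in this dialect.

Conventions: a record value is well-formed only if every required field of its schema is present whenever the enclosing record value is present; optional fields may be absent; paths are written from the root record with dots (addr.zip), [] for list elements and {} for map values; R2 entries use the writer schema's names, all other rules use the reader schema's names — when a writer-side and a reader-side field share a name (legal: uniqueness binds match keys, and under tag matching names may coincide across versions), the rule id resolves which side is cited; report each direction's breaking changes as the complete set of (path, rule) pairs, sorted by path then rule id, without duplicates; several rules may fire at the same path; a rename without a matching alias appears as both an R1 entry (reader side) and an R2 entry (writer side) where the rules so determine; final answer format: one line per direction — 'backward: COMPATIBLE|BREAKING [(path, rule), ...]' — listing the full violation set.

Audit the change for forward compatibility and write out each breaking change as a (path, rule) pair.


each type pair in Event: writer, then reader
forward on Event — v1 reading data written by v2:
  writer optional, State -> State: reader status maps from writer status
  writer optional, list<string> -> list<string>: reader tags maps from writer tags
  writer optional, Money -> Money: reader audit maps from writer audit
  writer optional, string -> string: reader city maps from writer city
  writer required, string -> string: reader nickname maps from writer nickname
  zip (writer side), unknown to reader
  writer required, string -> bytes: reader audit.blob maps from writer audit.blob
  audit.price has no writer counterpart
  audit.verified has no writer counterpart
  audit.balance (writer side), unknown to reader
  audit.active (writer side), unknown to reader
  rule R2 violated at audit.active
  rule R2 violated at audit.balance
  rule R3 violated at audit.blob
  rule R1 violated at audit.price
  rule R1 violated at tags
  rule R4 violated at tags
  rule R2 violated at zip
  forward on Event therefore BREAKING (7)

forward: BREAKING [(audit.active, R2), (audit.balance, R2), (audit.blob, R3), (audit.price, R1), (tags, R1), (tags, R4), (zip, R2)]


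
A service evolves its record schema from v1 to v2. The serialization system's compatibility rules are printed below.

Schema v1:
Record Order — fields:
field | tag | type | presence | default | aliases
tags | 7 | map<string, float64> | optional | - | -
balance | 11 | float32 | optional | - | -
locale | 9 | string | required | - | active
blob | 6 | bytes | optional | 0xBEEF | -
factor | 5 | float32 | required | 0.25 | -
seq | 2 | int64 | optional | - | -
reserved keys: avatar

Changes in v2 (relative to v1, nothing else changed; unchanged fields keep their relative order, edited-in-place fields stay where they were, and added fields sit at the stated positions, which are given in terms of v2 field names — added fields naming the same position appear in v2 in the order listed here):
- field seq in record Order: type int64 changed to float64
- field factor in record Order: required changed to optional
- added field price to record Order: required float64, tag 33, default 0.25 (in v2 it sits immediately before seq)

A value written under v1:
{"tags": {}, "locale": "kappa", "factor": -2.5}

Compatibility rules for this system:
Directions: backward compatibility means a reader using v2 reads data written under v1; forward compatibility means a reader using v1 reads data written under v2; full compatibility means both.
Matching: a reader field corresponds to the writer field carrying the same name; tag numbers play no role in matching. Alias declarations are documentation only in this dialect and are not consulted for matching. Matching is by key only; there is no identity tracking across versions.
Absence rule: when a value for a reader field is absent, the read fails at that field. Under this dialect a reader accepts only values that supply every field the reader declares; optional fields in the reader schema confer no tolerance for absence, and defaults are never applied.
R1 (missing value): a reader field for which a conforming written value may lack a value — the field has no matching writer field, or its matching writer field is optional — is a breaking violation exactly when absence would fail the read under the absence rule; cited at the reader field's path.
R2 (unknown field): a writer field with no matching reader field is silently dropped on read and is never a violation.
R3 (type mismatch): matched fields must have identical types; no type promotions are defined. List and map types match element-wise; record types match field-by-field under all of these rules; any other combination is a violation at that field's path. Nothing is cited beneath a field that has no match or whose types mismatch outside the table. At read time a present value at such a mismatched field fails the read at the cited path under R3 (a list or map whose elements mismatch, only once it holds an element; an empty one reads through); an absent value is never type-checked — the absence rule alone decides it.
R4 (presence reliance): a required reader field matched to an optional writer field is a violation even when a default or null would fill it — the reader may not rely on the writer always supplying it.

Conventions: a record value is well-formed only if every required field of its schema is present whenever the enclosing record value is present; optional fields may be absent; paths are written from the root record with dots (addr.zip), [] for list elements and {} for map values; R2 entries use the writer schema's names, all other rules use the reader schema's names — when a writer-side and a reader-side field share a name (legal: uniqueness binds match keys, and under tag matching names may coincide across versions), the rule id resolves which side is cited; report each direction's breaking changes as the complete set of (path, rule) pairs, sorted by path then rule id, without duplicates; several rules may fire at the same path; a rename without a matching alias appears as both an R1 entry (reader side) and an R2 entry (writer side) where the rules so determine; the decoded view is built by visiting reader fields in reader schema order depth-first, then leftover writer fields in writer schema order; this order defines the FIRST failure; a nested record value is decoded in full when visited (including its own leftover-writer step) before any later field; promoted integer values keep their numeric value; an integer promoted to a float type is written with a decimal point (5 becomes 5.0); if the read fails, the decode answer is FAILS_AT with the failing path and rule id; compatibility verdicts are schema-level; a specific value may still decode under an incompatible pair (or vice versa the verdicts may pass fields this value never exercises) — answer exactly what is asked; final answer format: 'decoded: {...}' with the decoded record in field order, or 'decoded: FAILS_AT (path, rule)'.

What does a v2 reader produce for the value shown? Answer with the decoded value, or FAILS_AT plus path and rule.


decoded: FAILS_AT (balance, R1)

in Order below, arrows point writer -> reader
migrating the Order value to v2:
  tags := {}
  read fails at balance under R1 (no fill)
  => FAILS_AT (balance, R1)
checking off the Order differences that do not matter here:
  field seq in record Order: type int64 changed to float64 -> a verdict-level change on Order — the shown value reads the same
  field factor in record Order: required changed to optional -> a verdict-level change on Order — the shown value reads the same
  added field price to record Order: required float64, tag 33, default 0.25 (in v2 it sits immediately before seq) -> a verdict-level change on Order — the shown value reads the same


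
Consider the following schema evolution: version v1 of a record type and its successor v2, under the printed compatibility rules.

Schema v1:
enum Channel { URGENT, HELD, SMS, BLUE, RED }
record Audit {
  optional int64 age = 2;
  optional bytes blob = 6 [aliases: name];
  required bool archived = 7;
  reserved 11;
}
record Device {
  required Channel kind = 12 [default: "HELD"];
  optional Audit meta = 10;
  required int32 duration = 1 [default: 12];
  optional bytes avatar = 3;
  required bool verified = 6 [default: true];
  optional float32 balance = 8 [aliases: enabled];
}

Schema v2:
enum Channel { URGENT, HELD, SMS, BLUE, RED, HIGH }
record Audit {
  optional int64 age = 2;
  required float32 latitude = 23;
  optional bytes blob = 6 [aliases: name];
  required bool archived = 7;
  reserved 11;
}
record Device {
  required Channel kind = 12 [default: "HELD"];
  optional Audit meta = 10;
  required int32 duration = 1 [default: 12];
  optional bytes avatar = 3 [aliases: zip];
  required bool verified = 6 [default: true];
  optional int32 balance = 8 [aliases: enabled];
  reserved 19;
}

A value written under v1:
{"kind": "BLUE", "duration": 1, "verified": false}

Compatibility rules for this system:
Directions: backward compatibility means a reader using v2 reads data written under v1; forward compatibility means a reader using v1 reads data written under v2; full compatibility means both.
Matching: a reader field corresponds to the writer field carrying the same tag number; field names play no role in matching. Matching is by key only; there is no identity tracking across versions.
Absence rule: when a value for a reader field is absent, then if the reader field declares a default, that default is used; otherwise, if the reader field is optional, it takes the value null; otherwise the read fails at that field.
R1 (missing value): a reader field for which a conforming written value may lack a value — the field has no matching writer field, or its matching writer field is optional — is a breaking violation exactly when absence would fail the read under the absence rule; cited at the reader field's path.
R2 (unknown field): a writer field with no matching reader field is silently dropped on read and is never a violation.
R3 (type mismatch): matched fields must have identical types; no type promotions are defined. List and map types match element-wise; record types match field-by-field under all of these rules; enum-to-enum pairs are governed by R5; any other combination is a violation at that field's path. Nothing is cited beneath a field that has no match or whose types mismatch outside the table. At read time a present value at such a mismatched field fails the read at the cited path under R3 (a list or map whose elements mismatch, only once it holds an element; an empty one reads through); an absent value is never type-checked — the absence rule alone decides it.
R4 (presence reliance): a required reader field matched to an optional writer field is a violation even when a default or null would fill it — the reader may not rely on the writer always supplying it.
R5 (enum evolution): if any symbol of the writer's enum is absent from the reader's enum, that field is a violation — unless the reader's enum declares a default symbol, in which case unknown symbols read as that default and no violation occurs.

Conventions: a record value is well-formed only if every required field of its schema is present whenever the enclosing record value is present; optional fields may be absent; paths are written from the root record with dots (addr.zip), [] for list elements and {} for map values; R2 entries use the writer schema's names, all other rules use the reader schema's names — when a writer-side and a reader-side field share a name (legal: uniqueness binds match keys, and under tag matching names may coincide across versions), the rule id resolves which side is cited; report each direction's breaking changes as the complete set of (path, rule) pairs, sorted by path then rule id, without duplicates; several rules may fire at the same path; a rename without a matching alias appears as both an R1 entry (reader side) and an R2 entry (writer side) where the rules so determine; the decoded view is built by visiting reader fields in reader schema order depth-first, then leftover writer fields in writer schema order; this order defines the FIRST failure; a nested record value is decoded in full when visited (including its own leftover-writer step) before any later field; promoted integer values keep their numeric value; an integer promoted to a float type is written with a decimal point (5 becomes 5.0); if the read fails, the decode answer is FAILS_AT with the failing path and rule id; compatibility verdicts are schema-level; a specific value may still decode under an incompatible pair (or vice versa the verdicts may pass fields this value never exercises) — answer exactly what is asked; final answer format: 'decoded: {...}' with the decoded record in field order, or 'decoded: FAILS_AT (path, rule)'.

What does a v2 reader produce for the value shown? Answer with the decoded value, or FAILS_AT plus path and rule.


decoded: {"kind": "BLUE", "meta": null, "duration": 1, "avatar": null, "verified": false, "balance": null}

each type pair in Device: writer, then reader
migrating the Device value to v2:
  kind := "BLUE"
  meta := null (not supplied -> null)
  duration := 1
  avatar := null (not supplied -> null)
  verified := false
  balance := null (not supplied -> null)
  => decoded: {"kind": "BLUE", "meta": null, "duration": 1, "avatar": null, "verified": false, "balance": null}
checking off the Device differences that do not matter here:
  field balance in record Device: type float32 changed to int32 -> schema-level compatibility only; this Device value's decode is unchanged
  enum Channel (field kind in record Device): symbol HIGH added -> schema-level compatibility only; this Device value's decode is unchanged
  added field latitude to record Audit: required float32, tag 23 (in v2 it sits immediately before blob) -> schema-level compatibility only; this Device value's decode is unchanged


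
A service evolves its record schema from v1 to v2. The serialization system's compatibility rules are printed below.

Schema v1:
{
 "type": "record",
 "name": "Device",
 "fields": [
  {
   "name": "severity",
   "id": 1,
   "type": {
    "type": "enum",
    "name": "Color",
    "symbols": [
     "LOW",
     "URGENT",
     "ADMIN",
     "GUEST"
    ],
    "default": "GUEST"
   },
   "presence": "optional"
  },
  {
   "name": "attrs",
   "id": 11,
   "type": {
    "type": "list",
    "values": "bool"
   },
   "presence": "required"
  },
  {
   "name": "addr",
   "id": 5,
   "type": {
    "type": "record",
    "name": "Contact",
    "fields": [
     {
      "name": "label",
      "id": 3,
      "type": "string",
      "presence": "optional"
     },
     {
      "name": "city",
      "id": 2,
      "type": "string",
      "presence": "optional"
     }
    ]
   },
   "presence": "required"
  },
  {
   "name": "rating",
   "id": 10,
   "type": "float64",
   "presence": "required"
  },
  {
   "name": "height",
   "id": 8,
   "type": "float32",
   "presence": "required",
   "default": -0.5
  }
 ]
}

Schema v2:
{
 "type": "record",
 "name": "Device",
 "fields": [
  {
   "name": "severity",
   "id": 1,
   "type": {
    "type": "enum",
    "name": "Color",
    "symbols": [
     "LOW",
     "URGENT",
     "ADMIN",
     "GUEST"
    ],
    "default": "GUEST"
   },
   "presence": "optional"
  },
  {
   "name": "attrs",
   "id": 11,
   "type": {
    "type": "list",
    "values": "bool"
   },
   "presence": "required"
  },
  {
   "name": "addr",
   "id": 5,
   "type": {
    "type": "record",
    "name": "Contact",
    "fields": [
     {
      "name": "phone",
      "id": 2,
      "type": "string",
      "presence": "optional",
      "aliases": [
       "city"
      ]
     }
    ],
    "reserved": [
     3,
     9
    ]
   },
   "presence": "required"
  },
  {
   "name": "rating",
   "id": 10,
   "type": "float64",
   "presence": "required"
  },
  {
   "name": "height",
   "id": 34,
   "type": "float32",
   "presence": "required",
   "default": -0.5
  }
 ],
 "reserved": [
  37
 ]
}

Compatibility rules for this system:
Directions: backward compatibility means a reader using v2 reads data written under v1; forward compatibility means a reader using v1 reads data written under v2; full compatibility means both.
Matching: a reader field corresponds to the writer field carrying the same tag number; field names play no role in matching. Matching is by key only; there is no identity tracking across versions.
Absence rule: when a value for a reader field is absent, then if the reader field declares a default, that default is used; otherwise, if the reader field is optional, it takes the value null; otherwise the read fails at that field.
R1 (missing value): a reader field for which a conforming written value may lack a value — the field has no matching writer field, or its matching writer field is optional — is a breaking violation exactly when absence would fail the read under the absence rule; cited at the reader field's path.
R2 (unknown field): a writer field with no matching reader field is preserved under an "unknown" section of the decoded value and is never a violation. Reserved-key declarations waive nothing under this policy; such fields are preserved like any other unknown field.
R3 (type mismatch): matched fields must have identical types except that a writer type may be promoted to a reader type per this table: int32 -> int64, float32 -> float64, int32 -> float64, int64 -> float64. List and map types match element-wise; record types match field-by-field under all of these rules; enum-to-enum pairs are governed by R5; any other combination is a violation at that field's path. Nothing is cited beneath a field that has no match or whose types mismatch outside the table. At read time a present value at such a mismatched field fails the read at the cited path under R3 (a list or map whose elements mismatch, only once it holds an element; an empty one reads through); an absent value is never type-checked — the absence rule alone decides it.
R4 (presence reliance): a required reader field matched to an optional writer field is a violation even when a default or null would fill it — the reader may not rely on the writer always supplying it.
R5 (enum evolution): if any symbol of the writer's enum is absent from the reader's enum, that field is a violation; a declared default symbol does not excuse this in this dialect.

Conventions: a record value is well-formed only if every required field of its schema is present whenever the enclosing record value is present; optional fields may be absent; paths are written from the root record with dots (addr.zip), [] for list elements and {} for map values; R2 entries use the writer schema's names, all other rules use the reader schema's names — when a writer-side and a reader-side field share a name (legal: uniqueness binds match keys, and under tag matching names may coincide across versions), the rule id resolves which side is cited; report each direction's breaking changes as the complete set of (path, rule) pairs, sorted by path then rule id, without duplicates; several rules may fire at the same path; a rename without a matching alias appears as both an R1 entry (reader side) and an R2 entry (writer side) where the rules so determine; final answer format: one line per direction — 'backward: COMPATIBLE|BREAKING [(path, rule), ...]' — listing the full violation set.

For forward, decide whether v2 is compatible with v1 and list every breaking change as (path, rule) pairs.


forward: COMPATIBLE []

the writer's type comes first in each Device pair
checking forward for Device: reader v1 against writer v2:
  Color -> Color, writer optional: severity aligns to severity
  list<bool> -> list<bool>, writer required: attrs aligns to attrs
  Contact -> Contact, writer required: addr aligns to addr
  float64 -> float64, writer required: rating aligns to rating
  height: no writer-side match
  leftover writer field: height
  addr.label: no writer-side match
  string -> string, writer optional: addr.city aligns to addr.phone
  => forward: COMPATIBLE
remaining Device differences; none change what is asked:
  renamed field city to phone in record Contact (alias city declared on the renamed field) -> triggers nothing under Device's printed rules — same verdict
  removed field label from record Contact (its key 3 joins the reserved list) -> triggers nothing under Device's printed rules — same verdict
  field height in record Device: tag 8 changed to 34 -> triggers nothing under Device's printed rules — same verdict


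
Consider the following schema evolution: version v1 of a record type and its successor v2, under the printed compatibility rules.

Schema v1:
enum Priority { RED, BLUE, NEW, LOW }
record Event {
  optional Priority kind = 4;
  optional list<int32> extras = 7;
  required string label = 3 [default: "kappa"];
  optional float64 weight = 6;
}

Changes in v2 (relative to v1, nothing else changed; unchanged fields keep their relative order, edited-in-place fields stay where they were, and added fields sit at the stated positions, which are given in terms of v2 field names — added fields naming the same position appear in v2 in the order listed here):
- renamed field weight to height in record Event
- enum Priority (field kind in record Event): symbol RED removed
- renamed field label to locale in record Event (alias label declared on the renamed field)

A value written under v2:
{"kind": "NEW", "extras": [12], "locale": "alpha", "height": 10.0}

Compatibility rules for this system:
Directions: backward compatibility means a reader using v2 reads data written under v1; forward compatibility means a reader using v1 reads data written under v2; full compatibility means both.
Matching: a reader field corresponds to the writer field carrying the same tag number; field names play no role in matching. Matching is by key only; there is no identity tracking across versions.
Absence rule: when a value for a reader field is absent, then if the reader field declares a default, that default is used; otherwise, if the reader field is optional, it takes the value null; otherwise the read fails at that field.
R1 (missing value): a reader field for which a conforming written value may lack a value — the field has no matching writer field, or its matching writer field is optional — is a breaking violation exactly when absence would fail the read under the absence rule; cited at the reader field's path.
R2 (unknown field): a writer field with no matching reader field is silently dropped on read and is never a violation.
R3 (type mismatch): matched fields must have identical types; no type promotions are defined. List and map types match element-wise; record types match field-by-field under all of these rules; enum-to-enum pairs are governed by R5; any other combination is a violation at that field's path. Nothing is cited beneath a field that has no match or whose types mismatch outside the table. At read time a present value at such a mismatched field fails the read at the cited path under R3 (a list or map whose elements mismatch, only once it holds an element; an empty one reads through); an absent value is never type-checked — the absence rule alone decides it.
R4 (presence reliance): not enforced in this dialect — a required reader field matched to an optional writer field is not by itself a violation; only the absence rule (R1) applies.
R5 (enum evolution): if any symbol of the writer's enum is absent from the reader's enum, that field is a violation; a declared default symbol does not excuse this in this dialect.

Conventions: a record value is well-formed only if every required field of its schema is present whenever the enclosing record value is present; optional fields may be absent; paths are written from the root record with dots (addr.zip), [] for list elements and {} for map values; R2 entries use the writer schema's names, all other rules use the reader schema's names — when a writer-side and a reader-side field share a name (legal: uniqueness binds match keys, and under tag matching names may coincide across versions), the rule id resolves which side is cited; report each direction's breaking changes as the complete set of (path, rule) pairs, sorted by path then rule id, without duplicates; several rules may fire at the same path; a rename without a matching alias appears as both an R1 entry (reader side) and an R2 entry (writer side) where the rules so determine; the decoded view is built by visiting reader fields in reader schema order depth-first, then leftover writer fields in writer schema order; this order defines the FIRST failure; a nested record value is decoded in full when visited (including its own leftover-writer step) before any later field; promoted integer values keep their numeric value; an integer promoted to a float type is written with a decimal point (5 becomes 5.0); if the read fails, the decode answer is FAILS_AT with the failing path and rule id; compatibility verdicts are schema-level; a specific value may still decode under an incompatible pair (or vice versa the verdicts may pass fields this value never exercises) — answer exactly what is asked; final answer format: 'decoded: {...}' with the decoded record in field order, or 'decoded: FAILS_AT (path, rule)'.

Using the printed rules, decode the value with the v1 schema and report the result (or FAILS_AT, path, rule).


decoded: {"kind": "NEW", "extras": [12], "label": "alpha", "weight": 10.0}

each type pair in Event: writer, then reader
decode walk for Event under reader schema v1:
  kind := "NEW"
  extras := [12]
  label := "alpha" (from writer locale)
  weight := 10.0 (from writer height)
  => decoded: {"kind": "NEW", "extras": [12], "label": "alpha", "weight": 10.0}
checking off the Event differences that do not matter here:
  renamed field weight to height in record Event -> no rule fires on it and the decoded Event view is identical with or without it
  enum Priority (field kind in record Event): symbol RED removed -> a verdict-level change on Event — the shown value reads the same
  renamed field label to locale in record Event (alias label declared on the renamed field) -> no rule fires on it and the decoded Event view is identical with or without it


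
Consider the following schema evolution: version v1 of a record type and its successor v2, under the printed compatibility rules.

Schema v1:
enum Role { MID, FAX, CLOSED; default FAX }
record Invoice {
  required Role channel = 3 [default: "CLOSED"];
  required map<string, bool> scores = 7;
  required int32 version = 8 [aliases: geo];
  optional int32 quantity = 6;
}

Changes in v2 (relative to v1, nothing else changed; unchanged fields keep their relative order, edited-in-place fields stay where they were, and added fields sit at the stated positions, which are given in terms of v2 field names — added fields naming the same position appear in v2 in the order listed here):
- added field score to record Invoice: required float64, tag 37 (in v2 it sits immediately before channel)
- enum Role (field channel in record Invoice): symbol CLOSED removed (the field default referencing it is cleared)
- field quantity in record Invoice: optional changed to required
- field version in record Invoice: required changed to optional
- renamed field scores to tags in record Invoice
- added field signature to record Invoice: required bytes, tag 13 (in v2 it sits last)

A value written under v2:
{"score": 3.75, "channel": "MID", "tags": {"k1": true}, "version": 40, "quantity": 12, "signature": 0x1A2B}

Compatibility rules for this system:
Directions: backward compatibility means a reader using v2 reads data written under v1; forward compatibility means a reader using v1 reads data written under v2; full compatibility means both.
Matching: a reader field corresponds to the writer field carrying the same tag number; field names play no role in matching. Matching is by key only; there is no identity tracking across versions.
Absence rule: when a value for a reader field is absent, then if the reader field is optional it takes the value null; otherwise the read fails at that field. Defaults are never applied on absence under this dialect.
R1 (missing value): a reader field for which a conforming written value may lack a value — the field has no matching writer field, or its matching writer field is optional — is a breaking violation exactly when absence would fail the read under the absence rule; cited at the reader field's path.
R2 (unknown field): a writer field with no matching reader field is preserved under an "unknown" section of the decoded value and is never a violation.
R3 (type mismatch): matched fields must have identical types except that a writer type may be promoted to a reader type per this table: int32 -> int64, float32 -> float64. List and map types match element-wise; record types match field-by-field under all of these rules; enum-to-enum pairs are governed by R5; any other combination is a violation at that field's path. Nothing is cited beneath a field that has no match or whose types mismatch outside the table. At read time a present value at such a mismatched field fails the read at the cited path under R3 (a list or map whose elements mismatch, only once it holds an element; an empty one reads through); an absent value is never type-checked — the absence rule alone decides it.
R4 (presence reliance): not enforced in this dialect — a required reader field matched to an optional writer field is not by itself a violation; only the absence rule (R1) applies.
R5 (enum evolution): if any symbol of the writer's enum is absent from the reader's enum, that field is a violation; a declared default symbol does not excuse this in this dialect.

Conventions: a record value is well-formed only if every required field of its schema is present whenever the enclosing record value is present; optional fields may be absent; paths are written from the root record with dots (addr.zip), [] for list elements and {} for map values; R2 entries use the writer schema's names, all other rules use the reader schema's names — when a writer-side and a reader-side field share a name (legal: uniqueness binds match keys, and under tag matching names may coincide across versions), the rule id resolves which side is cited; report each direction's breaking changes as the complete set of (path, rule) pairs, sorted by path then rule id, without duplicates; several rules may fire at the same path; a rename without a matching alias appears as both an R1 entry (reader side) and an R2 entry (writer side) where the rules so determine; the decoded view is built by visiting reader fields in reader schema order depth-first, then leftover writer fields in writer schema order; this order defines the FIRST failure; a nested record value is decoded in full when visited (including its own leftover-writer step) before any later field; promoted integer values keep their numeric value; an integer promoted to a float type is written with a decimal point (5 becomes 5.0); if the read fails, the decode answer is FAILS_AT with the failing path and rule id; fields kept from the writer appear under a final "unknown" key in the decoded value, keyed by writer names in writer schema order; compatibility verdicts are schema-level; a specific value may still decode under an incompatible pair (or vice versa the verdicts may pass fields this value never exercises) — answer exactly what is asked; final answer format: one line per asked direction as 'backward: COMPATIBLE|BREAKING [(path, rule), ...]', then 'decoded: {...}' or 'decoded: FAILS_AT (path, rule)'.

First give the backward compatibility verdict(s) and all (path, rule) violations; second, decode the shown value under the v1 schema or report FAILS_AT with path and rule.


backward: BREAKING [(channel, R5), (quantity, R1), (score, R1), (signature, R1)]; decoded: {"channel": "MID", "scores": {"k1": true}, "version": 40, "quantity": 12, "unknown": {"score": 3.75, "signature": 0x1A2B}}

arrows below run writer -> reader for Invoice
checking backward for Invoice: reader v2 against writer v1:
  score: no writer match
  writer required, Role -> Role: reader channel maps from writer channel
  writer required, map<string, bool> -> map<string, bool>: reader tags maps from writer scores
  writer required, int32 -> int32: reader version maps from writer version
  writer optional, int32 -> int32: reader quantity maps from writer quantity
  signature: no writer match
  R5 fires at channel
  R1 fires at quantity
  R1 fires at score
  R1 fires at signature
  backward on Invoice therefore BREAKING (4)
decoding the Invoice value with the v1 reader:
  channel := "MID"
  scores := {"k1": true} (from writer tags)
  version := 40
  quantity := 12
  writer score: kept under "unknown"
  writer signature: kept under "unknown"
  => decoded: {"channel": "MID", "scores": {"k1": true}, "version": 40, "quantity": 12, "unknown": {"score": 3.75, "signature": 0x1A2B}}
remaining Invoice differences; none change what is asked:
  field version in record Invoice: required changed to optional -> fires only in the forward direction of Invoice, which is not asked here
  renamed field scores to tags in record Invoice -> triggers nothing under Invoice's printed rules — same verdict


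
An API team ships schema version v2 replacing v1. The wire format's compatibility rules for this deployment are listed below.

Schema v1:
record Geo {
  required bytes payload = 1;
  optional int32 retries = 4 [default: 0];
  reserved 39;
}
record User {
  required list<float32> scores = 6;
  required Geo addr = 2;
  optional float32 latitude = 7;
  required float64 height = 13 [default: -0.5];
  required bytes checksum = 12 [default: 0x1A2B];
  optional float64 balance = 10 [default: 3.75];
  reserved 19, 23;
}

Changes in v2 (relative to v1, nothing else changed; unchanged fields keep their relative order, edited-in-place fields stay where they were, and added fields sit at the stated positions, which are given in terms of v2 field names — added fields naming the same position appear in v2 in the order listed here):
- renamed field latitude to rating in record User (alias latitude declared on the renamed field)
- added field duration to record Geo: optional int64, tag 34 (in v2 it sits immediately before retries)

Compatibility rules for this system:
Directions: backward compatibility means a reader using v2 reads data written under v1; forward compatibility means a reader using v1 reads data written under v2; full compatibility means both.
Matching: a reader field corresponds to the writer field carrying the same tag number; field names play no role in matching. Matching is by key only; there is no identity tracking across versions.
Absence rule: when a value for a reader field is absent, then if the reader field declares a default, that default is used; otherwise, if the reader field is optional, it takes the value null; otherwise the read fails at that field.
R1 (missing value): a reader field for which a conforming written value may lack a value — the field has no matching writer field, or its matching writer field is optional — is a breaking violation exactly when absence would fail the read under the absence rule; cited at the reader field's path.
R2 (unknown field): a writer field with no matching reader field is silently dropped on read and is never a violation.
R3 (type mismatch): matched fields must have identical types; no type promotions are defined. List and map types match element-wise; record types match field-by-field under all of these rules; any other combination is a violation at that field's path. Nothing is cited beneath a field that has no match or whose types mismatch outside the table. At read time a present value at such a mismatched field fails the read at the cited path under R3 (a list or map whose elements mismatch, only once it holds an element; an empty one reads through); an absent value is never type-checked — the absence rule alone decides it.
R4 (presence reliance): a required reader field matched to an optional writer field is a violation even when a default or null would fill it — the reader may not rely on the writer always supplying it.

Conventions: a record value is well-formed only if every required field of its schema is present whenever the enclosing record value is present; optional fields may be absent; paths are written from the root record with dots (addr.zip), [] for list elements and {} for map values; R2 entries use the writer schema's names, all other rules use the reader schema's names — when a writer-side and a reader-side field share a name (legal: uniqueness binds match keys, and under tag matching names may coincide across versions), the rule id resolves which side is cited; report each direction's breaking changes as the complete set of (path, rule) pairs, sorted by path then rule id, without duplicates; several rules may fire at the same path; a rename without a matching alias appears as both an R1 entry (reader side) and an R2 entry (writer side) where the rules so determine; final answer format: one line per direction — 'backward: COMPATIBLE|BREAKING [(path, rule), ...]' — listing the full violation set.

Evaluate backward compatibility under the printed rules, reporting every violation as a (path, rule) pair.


backward: COMPATIBLE []

in User below, arrows point writer -> reader
backward for User (reader v2, writer v1):
  list<float32> -> list<float32>, writer required: scores aligns to scores
  Geo -> Geo, writer required: addr aligns to addr
  float32 -> float32, writer optional: rating aligns to latitude
  float64 -> float64, writer required: height aligns to height
  bytes -> bytes, writer required: checksum aligns to checksum
  float64 -> float64, writer optional: balance aligns to balance
  bytes -> bytes, writer required: addr.payload aligns to addr.payload
  addr.duration: no writer match
  int32 -> int32, writer optional: addr.retries aligns to addr.retries
  => backward: COMPATIBLE
checking off the User differences that do not matter here:
  renamed field latitude to rating in record User (alias latitude declared on the renamed field) -> triggers nothing under User's printed rules — same verdict
  added field duration to record Geo: optional int64, tag 34 (in v2 it sits immediately before retries) -> triggers nothing under User's printed rules — same verdict
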